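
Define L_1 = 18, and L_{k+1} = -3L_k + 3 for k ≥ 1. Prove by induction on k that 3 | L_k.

Base case: L_1 = 18 = 3·6, so 3 | L_1.
Assume 3 | L_r, so L_r = 3t for some integer t.
Then L_{r+1} = -3L_r + 3 = -3·(3t) + 3 = 3(-3t + 1), so 3 | L_{r+1}.
So the property holds for r+1, and by induction 3 | L_k for all k ≥ 1.

3 | L_k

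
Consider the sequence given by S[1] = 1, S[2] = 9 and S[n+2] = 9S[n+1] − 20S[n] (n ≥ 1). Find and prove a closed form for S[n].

Claim: S[n] = 5^n − 4^n.

Base cases: S[1] = 1 and 5^1 − 4^1 = 1; S[2] = 9 and 5^2 − 4^2 = 9.
Assume S[j] = 5^j − 4^j for all 1 ≤ j ≤ r, where r ≥ 2.
Then S[r+1] = 9S[r] − 20S[r−1] = 9·(5^r − 4^r) − 20·(5^{r−1} − 4^{r−1}) = (9·5 − 20)5^{r−1} − (9·4 − 20)4^{r−1} = 25·5^{r−1} − 16·4^{r−1} = 5^{r+1} − 4^{r+1}.
By strong induction, S[n] = 5^n − 4^n for all n ≥ 1.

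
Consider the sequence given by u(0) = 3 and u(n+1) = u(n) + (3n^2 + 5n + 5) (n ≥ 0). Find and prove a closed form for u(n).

Claim: u(n) = n^3 + n^2 + 3n + 3.

Base case: u(0) = 3, and 0^3 + 0^2 + 3·0 + 3 = 3.
Assume u(k) = k^3 + k^2 + 3k + 3.
Then u(k+1) = u(k) + (3k^2 + 5k + 5) = (k^3 + k^2 + 3k + 3) + (3k^2 + 5k + 5) = k^3 + 4k^2 + 8k + 8,
and (k+1)^3 + (k+1)^2 + 3·(k+1) + 3 = k^3 + 4k^2 + 8k + 8.
Hence u(n) = n^3 + n^2 + 3n + 3 for every n ≥ 0, by induction.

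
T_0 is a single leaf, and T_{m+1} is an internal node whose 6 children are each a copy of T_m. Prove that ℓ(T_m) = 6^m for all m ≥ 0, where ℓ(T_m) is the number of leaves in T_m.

Base case: ℓ(T_0) = 1, and 6^0 = 1.
Assume ℓ(T_k) = 6^k.
Then ℓ(T_{k+1}) = 6·ℓ(T_k) = 6·6^k = 6^{k+1}.
So the formula holds for k+1, and by induction ℓ(T_m) = 6^m for all m ≥ 0.

ℓ(T_m) = 6^m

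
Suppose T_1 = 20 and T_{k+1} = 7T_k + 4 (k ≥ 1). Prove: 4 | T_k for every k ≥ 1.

Base case: T_1 = 20 = 4·5, so 4 | T_1.
Assume 4 | T_j, so T_j = 4t for some integer t.
Then T_{j+1} = 7T_j + 4 = 7·(4t) + 4 = 4(7t + 1), so 4 | T_{j+1}.
This completes the inductive step, so 4 | T_k for all k ≥ 1.

4 | T_k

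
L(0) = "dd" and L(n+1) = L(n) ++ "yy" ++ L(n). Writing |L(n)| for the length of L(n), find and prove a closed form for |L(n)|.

Claim: |L(n)| = 2^{n+2} − 2.

Base case: |L(0)| = 2, and 2^{0+2} − 2 = 2.
Assume |L(j)| = 2^{j+2} − 2.
Then |L(j+1)| = |L(j)| + 2 + |L(j)| = 2|L(j)| + 2 = 2(2^{j+2} − 2) + 2 = 2^{j+3} − 4 + 2 = 2^{j+3} − 2.
Hence |L(n)| = 2^{n+2} − 2 for every n ≥ 0, by induction.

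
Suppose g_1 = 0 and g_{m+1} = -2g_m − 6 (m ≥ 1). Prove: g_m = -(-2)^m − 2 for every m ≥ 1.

Base case: g_1 = 0, and -(-2)^1 − 2 = 2 − 2 = 0.
Assume g_r = -(-2)^r − 2 for some r ≥ 1.
Then g_{r+1} = -2g_r − 6 = -2·(-(-2)^r − 2) − 6 = 2·(-2)^r + 4 − 6 = -(-2)^{r+1} − 2.
Hence g_m = -(-2)^m − 2 for every m ≥ 1, by induction.

g_m = -(-2)^m − 2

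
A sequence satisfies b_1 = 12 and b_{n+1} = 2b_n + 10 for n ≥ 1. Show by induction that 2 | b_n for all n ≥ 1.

Base case: b_1 = 12 = 2·6, so 2 | b_1.
Assume 2 | b_j, so b_j = 2t for some integer t.
Then b_{j+1} = 2b_j + 10 = 2·(2t) + 10 = 2(2t + 5), so 2 | b_{j+1}.
Hence 2 | b_n for every n ≥ 1, by induction.

2 | b_n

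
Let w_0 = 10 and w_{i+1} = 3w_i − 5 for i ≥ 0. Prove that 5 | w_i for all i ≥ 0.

Base case: w_0 = 10 = 5·2, so 5 | w_0.
Assume 5 | w_j, so w_j = 5t for some integer t.
Then w_{j+1} = 3w_j − 5 = 3·(5t) − 5 = 5(3t − 1), so 5 | w_{j+1}.
So the property holds for j+1, and by induction 5 | w_i for all i ≥ 0.

5 | w_i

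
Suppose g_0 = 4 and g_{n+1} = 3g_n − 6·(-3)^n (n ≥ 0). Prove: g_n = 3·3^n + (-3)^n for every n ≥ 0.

Base case: g_0 = 4, and 3·3^0 + (-3)^0 = 3 + 1 = 4.
Assume g_r = 3·3^r + (-3)^r for some r ≥ 0.
Then g_{r+1} = 3g_r − 6·(-3)^r = 3·(3·3^r + (-3)^r) − 6·(-3)^r = 3·3^{r+1} + 3·(-3)^r − 6·(-3)^r = 3·3^{r+1} − 3·(-3)^r = 3·3^{r+1} + (-3)^{r+1}.
By induction, g_n = 3·3^n + (-3)^n for all n ≥ 0.

g_n = 3·3^n + (-3)^n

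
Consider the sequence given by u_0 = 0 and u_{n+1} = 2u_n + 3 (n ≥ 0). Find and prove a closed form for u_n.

Claim: u_n = 3·2^n − 3.

Base case: u_0 = 0, and 3·2^0 − 3 = 3 − 3 = 0.
Assume u_r = 3·2^r − 3 for some r ≥ 0.
Then u_{r+1} = 2u_r + 3 = 2·(3·2^r − 3) + 3 = 6·2^r − 6 + 3 = 3·2^{r+1} − 3.
So the formula holds for r+1, and by induction u_n = 3·2^n − 3 for all n ≥ 0.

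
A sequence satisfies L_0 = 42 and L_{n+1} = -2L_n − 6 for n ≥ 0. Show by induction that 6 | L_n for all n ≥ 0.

Base case: L_0 = 42 = 6·7, so 6 | L_0.
Assume 6 | L_m, so L_m = 6t for some integer t.
Then L_{m+1} = -2L_m − 6 = -2·(6t) − 6 = 6(-2t − 1), so 6 | L_{m+1}.
Hence 6 | L_n for every n ≥ 0, by induction.

6 | L_n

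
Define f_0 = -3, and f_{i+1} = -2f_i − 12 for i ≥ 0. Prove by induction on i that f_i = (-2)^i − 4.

Base case: f_0 = -3, and (-2)^0 − 4 = 1 − 4 = -3.
Assume f_j = (-2)^j − 4 for some j ≥ 0.
Then f_{j+1} = -2f_j − 12 = -2·((-2)^j − 4) − 12 = -2·(-2)^j + 8 − 12 = (-2)^{j+1} − 4.
By induction, f_i = (-2)^i − 4 for all i ≥ 0.

f_i = (-2)^i − 4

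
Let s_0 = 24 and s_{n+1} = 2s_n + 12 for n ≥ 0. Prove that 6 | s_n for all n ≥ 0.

Base case: s_0 = 24 = 6·4, so 6 | s_0.
Assume 6 | s_j, so s_j = 6t for some integer t.
Then s_{j+1} = 2s_j + 12 = 2·(6t) + 12 = 6(2t + 2), so 6 | s_{j+1}.
So the property holds for j+1, and by induction 6 | s_n for all n ≥ 0.

6 | s_n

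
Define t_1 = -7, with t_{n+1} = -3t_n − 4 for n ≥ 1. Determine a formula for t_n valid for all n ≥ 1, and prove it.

Claim: t_n = 2·(-3)^n − 1.

Base case: t_1 = -7, and 2·(-3)^1 − 1 = -6 − 1 = -7.
Assume t_j = 2·(-3)^j − 1 for some j ≥ 1.
Then t_{j+1} = -3t_j − 4 = -3·(2·(-3)^j − 1) − 4 = -6·(-3)^j + 3 − 4 = 2·(-3)^{j+1} − 1.
By induction, t_n = 2·(-3)^n − 1 for all n ≥ 1.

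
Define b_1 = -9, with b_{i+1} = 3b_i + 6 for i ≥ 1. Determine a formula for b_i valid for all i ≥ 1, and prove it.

Claim: b_i = -2·3^i − 3.

Base case: b_1 = -9, and -2·3^1 − 3 = -6 − 3 = -9.
Assume b_m = -2·3^m − 3 for some m ≥ 1.
Then b_{m+1} = 3b_m + 6 = 3·(-2·3^m − 3) + 6 = -6·3^m − 9 + 6 = -2·3^{m+1} − 3.
By induction, b_i = -2·3^i − 3 for all i ≥ 1.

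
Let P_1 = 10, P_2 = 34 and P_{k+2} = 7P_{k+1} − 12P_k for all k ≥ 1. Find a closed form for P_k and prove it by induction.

Claim: P_k = 4^k + 2·3^k.

Base cases: P_1 = 10 and 4^1 + 2·3^1 = 10; P_2 = 34 and 4^2 + 2·3^2 = 34.
Assume P_j = 4^j + 2·3^j for all 1 ≤ j ≤ m, where m ≥ 2.
Then P_{m+1} = 7P_m − 12P_{m−1} = 7·(4^m + 2·3^m) − 12·(4^{m−1} + 2·3^{m−1}) = (7·4 − 12)4^{m−1} + 2·(7·3 − 12)3^{m−1} = 16·4^{m−1} + 18·3^{m−1} = 4^{m+1} + 2·3^{m+1}.
By strong induction, P_k = 4^k + 2·3^k for all k ≥ 1.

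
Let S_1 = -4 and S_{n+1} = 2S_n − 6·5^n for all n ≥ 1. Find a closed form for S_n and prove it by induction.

Claim: S_n = 3·2^n − 2·5^n.

Base case: S_1 = -4, and 3·2^1 − 2·5^1 = 6 − 10 = -4.
Assume S_k = 3·2^k − 2·5^k for some k ≥ 1.
Then S_{k+1} = 2S_k − 6·5^k = 2·(3·2^k − 2·5^k) − 6·5^k = 3·2^{k+1} − 4·5^k − 6·5^k = 3·2^{k+1} − 10·5^k = 3·2^{k+1} − 2·5^{k+1}.
So the formula holds for k+1, and by induction S_n = 3·2^n − 2·5^n for all n ≥ 1.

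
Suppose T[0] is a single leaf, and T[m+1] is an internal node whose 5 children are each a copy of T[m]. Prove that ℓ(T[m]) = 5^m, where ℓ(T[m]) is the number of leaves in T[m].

Base case: ℓ(T[0]) = 1, and 5^0 = 1.
Assume ℓ(T[j]) = 5^j.
Then ℓ(T[j+1]) = 5·ℓ(T[j]) = 5·5^j = 5^{j+1}.
This completes the inductive step, so ℓ(T[m]) = 5^m for all m ≥ 0.

ℓ(T[m]) = 5^m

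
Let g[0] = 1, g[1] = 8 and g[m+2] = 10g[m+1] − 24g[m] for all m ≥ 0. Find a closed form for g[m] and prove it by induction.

Claim: g[m] = 2·6^m − 4^m.

Base cases: g[0] = 1 and 2·6^0 − 4^0 = 1; g[1] = 8 and 2·6^1 − 4^1 = 8.
Assume g[i] = 2·6^i − 4^i for all 0 ≤ i ≤ j, where j ≥ 1.
Then g[j+1] = 10g[j] − 24g[j−1] = 10·(2·6^j − 4^j) − 24·(2·6^{j−1} − 4^{j−1}) = 2·(10·6 − 24)6^{j−1} − (10·4 − 24)4^{j−1} = 72·6^{j−1} − 16·4^{j−1} = 2·6^{j+1} − 4^{j+1}.
So the formula holds for j+1, and by strong induction g[m] = 2·6^m − 4^m for all m ≥ 0.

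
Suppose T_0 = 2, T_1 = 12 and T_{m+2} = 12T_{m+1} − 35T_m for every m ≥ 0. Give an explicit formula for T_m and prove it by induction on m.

Claim: T_m = 5^m + 7^m.

Base cases: T_0 = 2 and 5^0 + 7^0 = 2; T_1 = 12 and 5^1 + 7^1 = 12.
Assume T_i = 5^i + 7^i for all 0 ≤ i ≤ j, where j ≥ 1.
Then T_{j+1} = 12T_j − 35T_{j−1} = 12·(5^j + 7^j) − 35·(5^{j−1} + 7^{j−1}) = (12·5 − 35)5^{j−1} + (12·7 − 35)7^{j−1} = 25·5^{j−1} + 49·7^{j−1} = 5^{j+1} + 7^{j+1}.
Hence T_m = 5^m + 7^m for every m ≥ 0, by strong induction.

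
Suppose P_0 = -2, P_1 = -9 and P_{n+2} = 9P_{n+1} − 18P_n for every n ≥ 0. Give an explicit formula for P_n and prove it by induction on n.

Claim: P_n = -3^n − 6^n.

Base cases: P_0 = -2 and -3^0 − 6^0 = -2; P_1 = -9 and -3^1 − 6^1 = -9.
Assume P_j = -3^j − 6^j for all 0 ≤ j ≤ k, where k ≥ 1.
Then P_{k+1} = 9P_k − 18P_{k−1} = 9·(-3^k − 6^k) − 18·(-3^{k−1} − 6^{k−1}) = -(9·3 − 18)3^{k−1} − (9·6 − 18)6^{k−1} = -9·3^{k−1} − 36·6^{k−1} = -3^{k+1} − 6^{k+1}.
Hence P_n = -3^n − 6^n for every n ≥ 0, by strong induction.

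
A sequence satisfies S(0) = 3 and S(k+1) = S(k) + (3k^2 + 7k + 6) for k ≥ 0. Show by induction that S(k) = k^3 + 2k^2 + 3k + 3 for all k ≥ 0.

Base case: S(0) = 3, and 0^3 + 2·0^2 + 3·0 + 3 = 3.
Assume S(j) = j^3 + 2j^2 + 3j + 3.
Then S(j+1) = S(j) + (3j^2 + 7j + 6) = (j^3 + 2j^2 + 3j + 3) + (3j^2 + 7j + 6) = j^3 + 5j^2 + 10j + 9,
and (j+1)^3 + 2·(j+1)^2 + 3·(j+1) + 3 = j^3 + 5j^2 + 10j + 9.
By induction, S(k) = k^3 + 2k^2 + 3k + 3 for all k ≥ 0.

S(k) = k^3 + 2k^2 + 3k + 3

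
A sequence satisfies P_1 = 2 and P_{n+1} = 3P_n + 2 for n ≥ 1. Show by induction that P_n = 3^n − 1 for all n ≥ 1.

Base case: P_1 = 2, and 3^1 − 1 = 3 − 1 = 2.
Assume P_j = 3^j − 1 for some j ≥ 1.
Then P_{j+1} = 3P_j + 2 = 3·(3^j − 1) + 2 = 3^{j+1} − 3 + 2 = 3^{j+1} − 1.
So the formula holds for j+1, and by induction P_n = 3^n − 1 for all n ≥ 1.

P_n = 3^n − 1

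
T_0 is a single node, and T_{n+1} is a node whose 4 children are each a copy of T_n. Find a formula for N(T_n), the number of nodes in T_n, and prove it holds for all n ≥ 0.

Claim: N(T_n) = (4^{n+1} − 1)/3.

Base case: N(T_0) = 1, and (4^{0+1} − 1)/3 = 1.
Assume N(T_m) = (4^{m+1} − 1)/3.
Then N(T_{m+1}) = 1 + 4N(T_m) = 1 + 4·(4^{m+1} − 1)/3 = 1 + (4^{m+2} − 4)/3 = (3 + 4^{m+2} − 4)/3 = (4^{m+2} − 1)/3.
By induction, N(T_n) = (4^{n+1} − 1)/3 for all n ≥ 0.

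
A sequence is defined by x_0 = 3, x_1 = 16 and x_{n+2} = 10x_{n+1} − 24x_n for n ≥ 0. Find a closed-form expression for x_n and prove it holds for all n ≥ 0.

Claim: x_n = 4^n + 2·6^n.

Base cases: x_0 = 3 and 4^0 + 2·6^0 = 3; x_1 = 16 and 4^1 + 2·6^1 = 16.
Assume x_j = 4^j + 2·6^j for all 0 ≤ j ≤ m, where m ≥ 1.
Then x_{m+1} = 10x_m − 24x_{m−1} = 10·(4^m + 2·6^m) − 24·(4^{m−1} + 2·6^{m−1}) = (10·4 − 24)4^{m−1} + 2·(10·6 − 24)6^{m−1} = 16·4^{m−1} + 72·6^{m−1} = 4^{m+1} + 2·6^{m+1}.
So the formula holds for m+1, and by strong induction x_n = 4^n + 2·6^n for all n ≥ 0.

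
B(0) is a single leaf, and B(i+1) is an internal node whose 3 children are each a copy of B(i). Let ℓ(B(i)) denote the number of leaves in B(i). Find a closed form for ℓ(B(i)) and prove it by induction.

Claim: ℓ(B(i)) = 3^i.

Base case: ℓ(B(0)) = 1, and 3^0 = 1.
Assume ℓ(B(j)) = 3^j.
Then ℓ(B(j+1)) = 3·ℓ(B(j)) = 3·3^j = 3^{j+1}.
Hence ℓ(B(i)) = 3^i for every i ≥ 0, by induction.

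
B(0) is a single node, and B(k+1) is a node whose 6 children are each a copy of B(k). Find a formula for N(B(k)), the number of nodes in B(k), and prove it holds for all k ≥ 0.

Claim: N(B(k)) = (6^{k+1} − 1)/5.

Base case: N(B(0)) = 1, and (6^{0+1} − 1)/5 = 1.
Assume N(B(m)) = (6^{m+1} − 1)/5.
Then N(B(m+1)) = 1 + 6N(B(m)) = 1 + 6·(6^{m+1} − 1)/5 = 1 + (6^{m+2} − 6)/5 = (5 + 6^{m+2} − 6)/5 = (6^{m+2} − 1)/5.
This completes the inductive step, so N(B(k)) = (6^{k+1} − 1)/5 for all k ≥ 0.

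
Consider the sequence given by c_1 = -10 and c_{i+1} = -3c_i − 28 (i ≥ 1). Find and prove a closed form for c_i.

Claim: c_i = (-3)^i − 7.

Base case: c_1 = -10, and (-3)^1 − 7 = -3 − 7 = -10.
Assume c_m = (-3)^m − 7 for some m ≥ 1.
Then c_{m+1} = -3c_m − 28 = -3·((-3)^m − 7) − 28 = -3·(-3)^m + 21 − 28 = (-3)^{m+1} − 7.
So the formula holds for m+1, and by induction c_i = (-3)^i − 7 for all i ≥ 1.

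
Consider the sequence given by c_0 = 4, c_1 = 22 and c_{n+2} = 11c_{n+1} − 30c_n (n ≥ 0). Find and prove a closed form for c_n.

Claim: c_n = 2·5^n + 2·6^n.

Base cases: c_0 = 4 and 2·5^0 + 2·6^0 = 4; c_1 = 22 and 2·5^1 + 2·6^1 = 22.
Assume c_i = 2·5^i + 2·6^i for all 0 ≤ i ≤ j, where j ≥ 1.
Then c_{j+1} = 11c_j − 30c_{j−1} = 11·(2·5^j + 2·6^j) − 30·(2·5^{j−1} + 2·6^{j−1}) = 2·(11·5 − 30)5^{j−1} + 2·(11·6 − 30)6^{j−1} = 50·5^{j−1} + 72·6^{j−1} = 2·5^{j+1} + 2·6^{j+1}.
This completes the inductive step, so c_n = 2·5^n + 2·6^n for all n ≥ 0.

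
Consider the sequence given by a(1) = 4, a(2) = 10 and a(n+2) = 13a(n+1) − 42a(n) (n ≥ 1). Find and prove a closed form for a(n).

Claim: a(n) = 3·6^n − 2·7^n.

Base cases: a(1) = 4 and 3·6^1 − 2·7^1 = 4; a(2) = 10 and 3·6^2 − 2·7^2 = 10.
Assume a(j) = 3·6^j − 2·7^j for all 1 ≤ j ≤ r, where r ≥ 2.
Then a(r+1) = 13a(r) − 42a(r−1) = 13·(3·6^r − 2·7^r) − 42·(3·6^{r−1} − 2·7^{r−1}) = 3·(13·6 − 42)6^{r−1} − 2·(13·7 − 42)7^{r−1} = 108·6^{r−1} − 98·7^{r−1} = 3·6^{r+1} − 2·7^{r+1}.
So the formula holds for r+1, and by strong induction a(n) = 3·6^n − 2·7^n for all n ≥ 1.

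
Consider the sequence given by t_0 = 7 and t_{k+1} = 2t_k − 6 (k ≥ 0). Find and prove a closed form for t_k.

Claim: t_k = 2^k + 6.

Base case: t_0 = 7, and 2^0 + 6 = 1 + 6 = 7.
Assume t_r = 2^r + 6 for some r ≥ 0.
Then t_{r+1} = 2t_r − 6 = 2·(2^r + 6) − 6 = 2^{r+1} + 12 − 6 = 2^{r+1} + 6.
This completes the inductive step, so t_k = 2^k + 6 for all k ≥ 0.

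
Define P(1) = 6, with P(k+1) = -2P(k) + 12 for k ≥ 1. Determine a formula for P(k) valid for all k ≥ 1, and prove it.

Claim: P(k) = -(-2)^k + 4.

Base case: P(1) = 6, and -(-2)^1 + 4 = 2 + 4 = 6.
Assume P(j) = -(-2)^j + 4 for some j ≥ 1.
Then P(j+1) = -2P(j) + 12 = -2·(-(-2)^j + 4) + 12 = 2·(-2)^j − 8 + 12 = -(-2)^{j+1} + 4.
Hence P(k) = -(-2)^k + 4 for every k ≥ 1, by induction.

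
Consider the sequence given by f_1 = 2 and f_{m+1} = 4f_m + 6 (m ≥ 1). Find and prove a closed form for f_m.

Claim: f_m = 4^m − 2.

Base case: f_1 = 2, and 4^1 − 2 = 4 − 2 = 2.
Assume f_r = 4^r − 2 for some r ≥ 1.
Then f_{r+1} = 4f_r + 6 = 4·(4^r − 2) + 6 = 4^{r+1} − 8 + 6 = 4^{r+1} − 2.
So the formula holds for r+1, and by induction f_m = 4^m − 2 for all m ≥ 1.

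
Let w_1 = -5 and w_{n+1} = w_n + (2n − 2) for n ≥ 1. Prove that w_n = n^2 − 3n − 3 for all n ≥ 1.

Base case: w_1 = -5, and 1^2 − 3·1 − 3 = -5.
Assume w_r = r^2 − 3r − 3.
Then w_{r+1} = w_r + (2r − 2) = (r^2 − 3r − 3) + (2r − 2) = r^2 − r − 5,
and (r+1)^2 − 3·(r+1) − 3 = r^2 − r − 5.
Hence w_n = n^2 − 3n − 3 for every n ≥ 1, by induction.

w_n = n^2 − 3n − 3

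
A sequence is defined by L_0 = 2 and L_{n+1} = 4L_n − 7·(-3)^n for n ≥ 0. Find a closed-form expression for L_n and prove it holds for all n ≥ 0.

Claim: L_n = 4^n + (-3)^n.

Base case: L_0 = 2, and 4^0 + (-3)^0 = 1 + 1 = 2.
Assume L_r = 4^r + (-3)^r for some r ≥ 0.
Then L_{r+1} = 4L_r − 7·(-3)^r = 4·(4^r + (-3)^r) − 7·(-3)^r = 4^{r+1} + 4·(-3)^r − 7·(-3)^r = 4^{r+1} − 3·(-3)^r = 4^{r+1} + (-3)^{r+1}.
So the formula holds for r+1, and by induction L_n = 4^n + (-3)^n for all n ≥ 0.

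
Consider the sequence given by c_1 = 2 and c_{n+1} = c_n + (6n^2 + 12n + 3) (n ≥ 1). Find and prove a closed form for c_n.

Claim: c_n = 2n^3 + 3n^2 − 2n − 1.

Base case: c_1 = 2, and 2·1^3 + 3·1^2 − 2·1 − 1 = 2.
Assume c_r = 2r^3 + 3r^2 − 2r − 1.
Then c_{r+1} = c_r + (6r^2 + 12r + 3) = (2r^3 + 3r^2 − 2r − 1) + (6r^2 + 12r + 3) = 2r^3 + 9r^2 + 10r + 2,
and 2·(r+1)^3 + 3·(r+1)^2 − 2·(r+1) − 1 = 2r^3 + 9r^2 + 10r + 2.
This completes the inductive step, so c_n = 2n^3 + 3n^2 − 2n − 1 for all n ≥ 1.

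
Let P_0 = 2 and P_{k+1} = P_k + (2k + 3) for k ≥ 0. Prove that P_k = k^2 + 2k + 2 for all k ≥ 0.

Base case: P_0 = 2, and 0^2 + 2·0 + 2 = 2.
Assume P_r = r^2 + 2r + 2.
Then P_{r+1} = P_r + (2r + 3) = (r^2 + 2r + 2) + (2r + 3) = r^2 + 4r + 5,
and (r+1)^2 + 2·(r+1) + 2 = r^2 + 4r + 5.
Hence P_k = k^2 + 2k + 2 for every k ≥ 0, by induction.

P_k = k^2 + 2k + 2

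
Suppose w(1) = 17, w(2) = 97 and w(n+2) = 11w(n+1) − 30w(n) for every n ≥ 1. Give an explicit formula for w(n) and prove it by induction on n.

Claim: w(n) = 2·6^n + 5^n.

Base cases: w(1) = 17 and 2·6^1 + 5^1 = 17; w(2) = 97 and 2·6^2 + 5^2 = 97.
Assume w(j) = 2·6^j + 5^j for all 1 ≤ j ≤ m, where m ≥ 2.
Then w(m+1) = 11w(m) − 30w(m−1) = 11·(2·6^m + 5^m) − 30·(2·6^{m−1} + 5^{m−1}) = 2·(11·6 − 30)6^{m−1} + (11·5 − 30)5^{m−1} = 72·6^{m−1} + 25·5^{m−1} = 2·6^{m+1} + 5^{m+1}.
By strong induction, w(n) = 2·6^n + 5^n for all n ≥ 1.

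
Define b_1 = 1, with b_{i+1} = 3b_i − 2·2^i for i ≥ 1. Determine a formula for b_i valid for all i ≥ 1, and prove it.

Claim: b_i = -3^i + 2·2^i.

Base case: b_1 = 1, and -3^1 + 2·2^1 = -3 + 4 = 1.
Assume b_r = -3^r + 2·2^r for some r ≥ 1.
Then b_{r+1} = 3b_r − 2·2^r = 3·(-3^r + 2·2^r) − 2·2^r = -3^{r+1} + 6·2^r − 2·2^r = -3^{r+1} + 4·2^r = -3^{r+1} + 2·2^{r+1}.
Hence b_i = -3^i + 2·2^i for every i ≥ 1, by induction.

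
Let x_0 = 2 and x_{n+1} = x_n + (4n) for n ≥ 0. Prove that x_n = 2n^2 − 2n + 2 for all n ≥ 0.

Base case: x_0 = 2, and 2·0^2 − 2·0 + 2 = 2.
Assume x_r = 2r^2 − 2r + 2.
Then x_{r+1} = x_r + (4r) = (2r^2 − 2r + 2) + (4r) = 2r^2 + 2r + 2,
and 2·(r+1)^2 − 2·(r+1) + 2 = 2r^2 + 2r + 2.
By induction, x_n = 2n^2 − 2n + 2 for all n ≥ 0.

x_n = 2n^2 − 2n + 2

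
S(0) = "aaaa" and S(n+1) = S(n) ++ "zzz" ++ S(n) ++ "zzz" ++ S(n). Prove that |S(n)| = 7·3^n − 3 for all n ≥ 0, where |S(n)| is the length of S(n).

Base case: |S(0)| = 4, and 7·3^0 − 3 = 4.
Assume |S(r)| = 7·3^r − 3.
Then |S(r+1)| = 3|S(r)| + 6 = 3(7·3^r − 3) + 6 = 7·3^{r+1} − 9 + 6 = 7·3^{r+1} − 3.
Hence |S(n)| = 7·3^n − 3 for every n ≥ 0, by induction.

|S(n)| = 7·3^n − 3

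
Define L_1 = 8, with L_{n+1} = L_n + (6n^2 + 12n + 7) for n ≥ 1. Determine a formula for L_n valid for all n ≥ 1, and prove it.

Claim: L_n = 2n^3 + 3n^2 + 2n + 1.

Base case: L_1 = 8, and 2·1^3 + 3·1^2 + 2·1 + 1 = 8.
Assume L_k = 2k^3 + 3k^2 + 2k + 1.
Then L_{k+1} = L_k + (6k^2 + 12k + 7) = (2k^3 + 3k^2 + 2k + 1) + (6k^2 + 12k + 7) = 2k^3 + 9k^2 + 14k + 8,
and 2·(k+1)^3 + 3·(k+1)^2 + 2·(k+1) + 1 = 2k^3 + 9k^2 + 14k + 8.
This completes the inductive step, so L_n = 2n^3 + 3n^2 + 2n + 1 for all n ≥ 1.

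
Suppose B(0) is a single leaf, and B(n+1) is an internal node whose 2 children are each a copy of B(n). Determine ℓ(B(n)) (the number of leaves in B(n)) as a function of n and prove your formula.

Claim: ℓ(B(n)) = 2^n.

Base case: ℓ(B(0)) = 1, and 2^0 = 1.
Assume ℓ(B(m)) = 2^m.
Then ℓ(B(m+1)) = 2·ℓ(B(m)) = 2·2^m = 2^{m+1}.
Hence ℓ(B(n)) = 2^n for every n ≥ 0, by induction.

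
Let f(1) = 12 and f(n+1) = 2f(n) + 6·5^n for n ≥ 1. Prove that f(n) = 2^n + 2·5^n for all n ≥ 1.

Base case: f(1) = 12, and 2^1 + 2·5^1 = 2 + 10 = 12.
Assume f(m) = 2^m + 2·5^m for some m ≥ 1.
Then f(m+1) = 2f(m) + 6·5^m = 2·(2^m + 2·5^m) + 6·5^m = 2^{m+1} + 4·5^m + 6·5^m = 2^{m+1} + 10·5^m = 2^{m+1} + 2·5^{m+1}.
This completes the inductive step, so f(n) = 2^n + 2·5^n for all n ≥ 1.

f(n) = 2^n + 2·5^n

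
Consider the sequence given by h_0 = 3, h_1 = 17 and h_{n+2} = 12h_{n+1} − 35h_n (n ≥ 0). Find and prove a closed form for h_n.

Claim: h_n = 7^n + 2·5^n.

Base cases: h_0 = 3 and 7^0 + 2·5^0 = 3; h_1 = 17 and 7^1 + 2·5^1 = 17.
Assume h_j = 7^j + 2·5^j for all 0 ≤ j ≤ m, where m ≥ 1.
Then h_{m+1} = 12h_m − 35h_{m−1} = 12·(7^m + 2·5^m) − 35·(7^{m−1} + 2·5^{m−1}) = (12·7 − 35)7^{m−1} + 2·(12·5 − 35)5^{m−1} = 49·7^{m−1} + 50·5^{m−1} = 7^{m+1} + 2·5^{m+1}.
This completes the inductive step, so h_n = 7^n + 2·5^n for all n ≥ 0.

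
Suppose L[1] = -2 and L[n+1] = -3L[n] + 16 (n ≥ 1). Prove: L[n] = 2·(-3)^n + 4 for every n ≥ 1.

Base case: L[1] = -2, and 2·(-3)^1 + 4 = -6 + 4 = -2.
Assume L[m] = 2·(-3)^m + 4 for some m ≥ 1.
Then L[m+1] = -3L[m] + 16 = -3·(2·(-3)^m + 4) + 16 = -6·(-3)^m − 12 + 16 = 2·(-3)^{m+1} + 4.
Hence L[n] = 2·(-3)^n + 4 for every n ≥ 1, by induction.

L[n] = 2·(-3)^n + 4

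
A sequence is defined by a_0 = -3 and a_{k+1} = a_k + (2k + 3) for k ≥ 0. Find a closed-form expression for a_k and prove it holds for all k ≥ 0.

Claim: a_k = k^2 + 2k − 3.

Base case: a_0 = -3, and 0^2 + 2·0 − 3 = -3.
Assume a_j = j^2 + 2j − 3.
Then a_{j+1} = a_j + (2j + 3) = (j^2 + 2j − 3) + (2j + 3) = j^2 + 4j,
and (j+1)^2 + 2·(j+1) − 3 = j^2 + 4j.
By induction, a_k = k^2 + 2k − 3 for all k ≥ 0.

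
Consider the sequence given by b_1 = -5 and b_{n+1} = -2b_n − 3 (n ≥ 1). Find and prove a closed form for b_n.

Claim: b_n = 2·(-2)^n − 1.

Base case: b_1 = -5, and 2·(-2)^1 − 1 = -4 − 1 = -5.
Assume b_j = 2·(-2)^j − 1 for some j ≥ 1.
Then b_{j+1} = -2b_j − 3 = -2·(2·(-2)^j − 1) − 3 = -4·(-2)^j + 2 − 3 = 2·(-2)^{j+1} − 1.
By induction, b_n = 2·(-2)^n − 1 for all n ≥ 1.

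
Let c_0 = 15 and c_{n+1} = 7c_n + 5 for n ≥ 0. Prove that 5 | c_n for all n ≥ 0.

Base case: c_0 = 15 = 5·3, so 5 | c_0.
Assume 5 | c_r, so c_r = 5t for some integer t.
Then c_{r+1} = 7c_r + 5 = 7·(5t) + 5 = 5(7t + 1), so 5 | c_{r+1}.
Hence 5 | c_n for every n ≥ 0, by induction.

5 | c_n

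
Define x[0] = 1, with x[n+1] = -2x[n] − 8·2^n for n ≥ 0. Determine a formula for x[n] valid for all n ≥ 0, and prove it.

Claim: x[n] = 3·(-2)^n − 2·2^n.

Base case: x[0] = 1, and 3·(-2)^0 − 2·2^0 = 3 − 2 = 1.
Assume x[r] = 3·(-2)^r − 2·2^r for some r ≥ 0.
Then x[r+1] = -2x[r] − 8·2^r = -2·(3·(-2)^r − 2·2^r) − 8·2^r = 3·(-2)^{r+1} + 4·2^r − 8·2^r = 3·(-2)^{r+1} − 4·2^r = 3·(-2)^{r+1} − 2·2^{r+1}.
This completes the inductive step, so x[n] = 3·(-2)^n − 2·2^n for all n ≥ 0.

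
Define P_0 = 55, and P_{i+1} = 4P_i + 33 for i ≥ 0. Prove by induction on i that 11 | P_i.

Base case: P_0 = 55 = 11·5, so 11 | P_0.
Assume 11 | P_m, so P_m = 11t for some integer t.
Then P_{m+1} = 4P_m + 33 = 4·(11t) + 33 = 11(4t + 3), so 11 | P_{m+1}.
Hence 11 | P_i for every i ≥ 0, by induction.

11 | P_i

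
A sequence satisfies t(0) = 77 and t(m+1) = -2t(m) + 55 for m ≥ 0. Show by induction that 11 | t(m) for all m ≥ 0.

Base case: t(0) = 77 = 11·7, so 11 | t(0).
Assume 11 | t(r), so t(r) = 11s for some integer s.
Then t(r+1) = -2t(r) + 55 = -2·(11s) + 55 = 11(-2s + 5), so 11 | t(r+1).
Hence 11 | t(m) for every m ≥ 0, by induction.

11 | t(m)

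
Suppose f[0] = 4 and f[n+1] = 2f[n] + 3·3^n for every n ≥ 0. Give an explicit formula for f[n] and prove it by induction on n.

Claim: f[n] = 2^n + 3·3^n.

Base case: f[0] = 4, and 2^0 + 3·3^0 = 1 + 3 = 4.
Assume f[j] = 2^j + 3·3^j for some j ≥ 0.
Then f[j+1] = 2f[j] + 3·3^j = 2·(2^j + 3·3^j) + 3·3^j = 2^{j+1} + 6·3^j + 3·3^j = 2^{j+1} + 9·3^j = 2^{j+1} + 3·3^{j+1}.
So the formula holds for j+1, and by induction f[n] = 2^n + 3·3^n for all n ≥ 0.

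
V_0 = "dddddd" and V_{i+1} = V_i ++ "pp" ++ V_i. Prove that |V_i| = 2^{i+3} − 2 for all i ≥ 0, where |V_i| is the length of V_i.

Base case: |V_0| = 6, and 2^{0+3} − 2 = 6.
Assume |V_m| = 2^{m+3} − 2.
Then |V_{m+1}| = |V_m| + 2 + |V_m| = 2|V_m| + 2 = 2(2^{m+3} − 2) + 2 = 2^{m+1+3} − 4 + 2 = 2^{m+1+3} − 2.
This completes the inductive step, so |V_i| = 2^{i+3} − 2 for all i ≥ 0.

|V_i| = 2^{i+3} − 2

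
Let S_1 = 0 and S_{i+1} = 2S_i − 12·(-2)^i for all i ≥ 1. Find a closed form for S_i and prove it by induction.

Claim: S_i = 3·2^i + 3·(-2)^i.

Base case: S_1 = 0, and 3·2^1 + 3·(-2)^1 = 6 − 6 = 0.
Assume S_j = 3·2^j + 3·(-2)^j for some j ≥ 1.
Then S_{j+1} = 2S_j − 12·(-2)^j = 2·(3·2^j + 3·(-2)^j) − 12·(-2)^j = 3·2^{j+1} + 6·(-2)^j − 12·(-2)^j = 3·2^{j+1} − 6·(-2)^j = 3·2^{j+1} + 3·(-2)^{j+1}.
Hence S_i = 3·2^i + 3·(-2)^i for every i ≥ 1, by induction.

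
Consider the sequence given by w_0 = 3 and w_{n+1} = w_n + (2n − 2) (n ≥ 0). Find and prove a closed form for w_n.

Claim: w_n = n^2 − 3n + 3.

Base case: w_0 = 3, and 0^2 − 3·0 + 3 = 3.
Assume w_k = k^2 − 3k + 3.
Then w_{k+1} = w_k + (2k − 2) = (k^2 − 3k + 3) + (2k − 2) = k^2 − k + 1,
and (k+1)^2 − 3·(k+1) + 3 = k^2 − k + 1.
Hence w_n = n^2 − 3n + 3 for every n ≥ 0, by induction.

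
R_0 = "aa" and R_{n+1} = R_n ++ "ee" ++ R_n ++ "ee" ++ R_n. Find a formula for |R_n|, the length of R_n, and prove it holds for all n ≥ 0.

Claim: |R_n| = 4·3^n − 2.

Base case: |R_0| = 2, and 4·3^0 − 2 = 2.
Assume |R_j| = 4·3^j − 2.
Then |R_{j+1}| = 3|R_j| + 4 = 3(4·3^j − 2) + 4 = 4·3^{j+1} − 6 + 4 = 4·3^{j+1} − 2.
Hence |R_n| = 4·3^n − 2 for every n ≥ 0, by induction.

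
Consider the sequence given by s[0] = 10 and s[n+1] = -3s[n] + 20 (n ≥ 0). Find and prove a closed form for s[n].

Claim: s[n] = 5·(-3)^n + 5.

Base case: s[0] = 10, and 5·(-3)^0 + 5 = 5 + 5 = 10.
Assume s[k] = 5·(-3)^k + 5 for some k ≥ 0.
Then s[k+1] = -3s[k] + 20 = -3·(5·(-3)^k + 5) + 20 = -15·(-3)^k − 15 + 20 = 5·(-3)^{k+1} + 5.
By induction, s[n] = 5·(-3)^n + 5 for all n ≥ 0.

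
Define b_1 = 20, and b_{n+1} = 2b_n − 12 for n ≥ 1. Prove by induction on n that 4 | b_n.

Base case: b_1 = 20 = 4·5, so 4 | b_1.
Assume 4 | b_j, so b_j = 4t for some integer t.
Then b_{j+1} = 2b_j − 12 = 2·(4t) − 12 = 4(2t − 3), so 4 | b_{j+1}.
By induction, 4 | b_n for all n ≥ 1.

4 | b_n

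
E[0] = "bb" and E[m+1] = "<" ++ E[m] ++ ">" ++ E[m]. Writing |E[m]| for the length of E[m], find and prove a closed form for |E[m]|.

Claim: |E[m]| = 2^{m+2} − 2.

Base case: |E[0]| = 2, and 2^{0+2} − 2 = 2.
Assume |E[k]| = 2^{k+2} − 2.
Then |E[k+1]| = 1 + |E[k]| + 1 + |E[k]| = 2|E[k]| + 2 = 2(2^{k+2} − 2) + 2 = 2^{k+3} − 4 + 2 = 2^{k+3} − 2.
So the formula holds for k+1, and by induction |E[m]| = 2^{m+2} − 2 for all m ≥ 0.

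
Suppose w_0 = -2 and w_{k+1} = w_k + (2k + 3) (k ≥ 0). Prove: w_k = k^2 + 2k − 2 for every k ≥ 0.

Base case: w_0 = -2, and 0^2 + 2·0 − 2 = -2.
Assume w_r = r^2 + 2r − 2.
Then w_{r+1} = w_r + (2r + 3) = (r^2 + 2r − 2) + (2r + 3) = r^2 + 4r + 1,
and (r+1)^2 + 2·(r+1) − 2 = r^2 + 4r + 1.
Hence w_k = k^2 + 2k − 2 for every k ≥ 0, by induction.

w_k = k^2 + 2k − 2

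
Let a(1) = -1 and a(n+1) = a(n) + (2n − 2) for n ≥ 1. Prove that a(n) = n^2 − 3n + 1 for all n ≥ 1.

Base case: a(1) = -1, and 1^2 − 3·1 + 1 = -1.
Assume a(m) = m^2 − 3m + 1.
Then a(m+1) = a(m) + (2m − 2) = (m^2 − 3m + 1) + (2m − 2) = m^2 − m − 1,
and (m+1)^2 − 3·(m+1) + 1 = m^2 − m − 1.
This completes the inductive step, so a(n) = n^2 − 3n + 1 for all n ≥ 1.

a(n) = n^2 − 3n + 1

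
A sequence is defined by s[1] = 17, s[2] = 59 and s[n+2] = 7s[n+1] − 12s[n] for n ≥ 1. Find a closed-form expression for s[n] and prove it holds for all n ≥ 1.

Claim: s[n] = 3·3^n + 2·4^n.

Base cases: s[1] = 17 and 3·3^1 + 2·4^1 = 17; s[2] = 59 and 3·3^2 + 2·4^2 = 59.
Assume s[j] = 3·3^j + 2·4^j for all 1 ≤ j ≤ k, where k ≥ 2.
Then s[k+1] = 7s[k] − 12s[k−1] = 7·(3·3^k + 2·4^k) − 12·(3·3^{k−1} + 2·4^{k−1}) = 3·(7·3 − 12)3^{k−1} + 2·(7·4 − 12)4^{k−1} = 27·3^{k−1} + 32·4^{k−1} = 3·3^{k+1} + 2·4^{k+1}.
So the formula holds for k+1, and by strong induction s[n] = 3·3^n + 2·4^n for all n ≥ 1.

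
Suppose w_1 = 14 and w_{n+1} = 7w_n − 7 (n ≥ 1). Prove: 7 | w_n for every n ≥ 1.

Base case: w_1 = 14 = 7·2, so 7 | w_1.
Assume 7 | w_m, so w_m = 7t for some integer t.
Then w_{m+1} = 7w_m − 7 = 7·(7t) − 7 = 7(7t − 1), so 7 | w_{m+1}.
So the property holds for m+1, and by induction 7 | w_n for all n ≥ 1.

7 | w_n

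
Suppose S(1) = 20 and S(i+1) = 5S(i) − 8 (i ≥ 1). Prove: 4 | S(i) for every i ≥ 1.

Base case: S(1) = 20 = 4·5, so 4 | S(1).
Assume 4 | S(j), so S(j) = 4t for some integer t.
Then S(j+1) = 5S(j) − 8 = 5·(4t) − 8 = 4(5t − 2), so 4 | S(j+1).
Hence 4 | S(i) for every i ≥ 1, by induction.

4 | S(i)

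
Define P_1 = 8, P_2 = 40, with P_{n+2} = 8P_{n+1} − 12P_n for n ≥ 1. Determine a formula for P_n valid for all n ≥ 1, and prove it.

Claim: P_n = 2^n + 6^n.

Base cases: P_1 = 8 and 2^1 + 6^1 = 8; P_2 = 40 and 2^2 + 6^2 = 40.
Assume P_j = 2^j + 6^j for all 1 ≤ j ≤ m, where m ≥ 2.
Then P_{m+1} = 8P_m − 12P_{m−1} = 8·(2^m + 6^m) − 12·(2^{m−1} + 6^{m−1}) = (8·2 − 12)2^{m−1} + (8·6 − 12)6^{m−1} = 4·2^{m−1} + 36·6^{m−1} = 2^{m+1} + 6^{m+1}.
So the formula holds for m+1, and by strong induction P_n = 2^n + 6^n for all n ≥ 1.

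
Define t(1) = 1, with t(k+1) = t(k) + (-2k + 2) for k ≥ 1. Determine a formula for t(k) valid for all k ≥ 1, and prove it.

Claim: t(k) = -k^2 + 3k − 1.

Base case: t(1) = 1, and -1^2 + 3·1 − 1 = 1.
Assume t(m) = -m^2 + 3m − 1.
Then t(m+1) = t(m) + (-2m + 2) = (-m^2 + 3m − 1) + (-2m + 2) = -m^2 + m + 1,
and -(m+1)^2 + 3·(m+1) − 1 = -m^2 + m + 1.
Hence t(k) = -k^2 + 3k − 1 for every k ≥ 1, by induction.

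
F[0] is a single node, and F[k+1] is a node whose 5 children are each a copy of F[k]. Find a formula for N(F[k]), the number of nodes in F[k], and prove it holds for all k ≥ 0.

Claim: N(F[k]) = (5^{k+1} − 1)/4.

Base case: N(F[0]) = 1, and (5^{0+1} − 1)/4 = 1.
Assume N(F[j]) = (5^{j+1} − 1)/4.
Then N(F[j+1]) = 1 + 5N(F[j]) = 1 + 5·(5^{j+1} − 1)/4 = 1 + (5^{j+2} − 5)/4 = (4 + 5^{j+2} − 5)/4 = (5^{j+2} − 1)/4.
This completes the inductive step, so N(F[k]) = (5^{k+1} − 1)/4 for all k ≥ 0.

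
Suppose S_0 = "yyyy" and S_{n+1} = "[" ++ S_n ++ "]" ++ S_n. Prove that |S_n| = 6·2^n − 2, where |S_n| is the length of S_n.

Base case: |S_0| = 4, and 6·2^0 − 2 = 4.
Assume |S_j| = 6·2^j − 2.
Then |S_{j+1}| = 1 + |S_j| + 1 + |S_j| = 2|S_j| + 2 = 2(6·2^j − 2) + 2 = 6·2^{j+1} − 4 + 2 = 6·2^{j+1} − 2.
This completes the inductive step, so |S_n| = 6·2^n − 2 for all n ≥ 0.

|S_n| = 6·2^n − 2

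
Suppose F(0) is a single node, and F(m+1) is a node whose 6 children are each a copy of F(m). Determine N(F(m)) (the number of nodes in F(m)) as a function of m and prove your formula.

Claim: N(F(m)) = (6^{m+1} − 1)/5.

Base case: N(F(0)) = 1, and (6^{0+1} − 1)/5 = 1.
Assume N(F(r)) = (6^{r+1} − 1)/5.
Then N(F(r+1)) = 1 + 6N(F(r)) = 1 + 6·(6^{r+1} − 1)/5 = 1 + (6^{r+2} − 6)/5 = (5 + 6^{r+2} − 6)/5 = (6^{r+2} − 1)/5.
So the formula holds for r+1, and by induction N(F(m)) = (6^{m+1} − 1)/5 for all m ≥ 0.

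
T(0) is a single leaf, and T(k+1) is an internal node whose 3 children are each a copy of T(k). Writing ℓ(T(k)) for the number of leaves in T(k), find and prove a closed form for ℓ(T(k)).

Claim: ℓ(T(k)) = 3^k.

Base case: ℓ(T(0)) = 1, and 3^0 = 1.
Assume ℓ(T(j)) = 3^j.
Then ℓ(T(j+1)) = 3·ℓ(T(j)) = 3·3^j = 3^{j+1}.
So the formula holds for j+1, and by induction ℓ(T(k)) = 3^k for all k ≥ 0.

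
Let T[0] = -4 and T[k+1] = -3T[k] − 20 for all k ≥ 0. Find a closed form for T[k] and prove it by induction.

Claim: T[k] = (-3)^k − 5.

Base case: T[0] = -4, and (-3)^0 − 5 = 1 − 5 = -4.
Assume T[j] = (-3)^j − 5 for some j ≥ 0.
Then T[j+1] = -3T[j] − 20 = -3·((-3)^j − 5) − 20 = -3·(-3)^j + 15 − 20 = (-3)^{j+1} − 5.
So the formula holds for j+1, and by induction T[k] = (-3)^k − 5 for all k ≥ 0.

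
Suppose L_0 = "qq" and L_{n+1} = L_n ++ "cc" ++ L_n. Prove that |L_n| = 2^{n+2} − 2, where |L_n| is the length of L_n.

Base case: |L_0| = 2, and 2^{0+2} − 2 = 2.
Assume |L_j| = 2^{j+2} − 2.
Then |L_{j+1}| = |L_j| + 2 + |L_j| = 2|L_j| + 2 = 2(2^{j+2} − 2) + 2 = 2^{j+3} − 4 + 2 = 2^{j+3} − 2.
By induction, |L_n| = 2^{n+2} − 2 for all n ≥ 0.

|L_n| = 2^{n+2} − 2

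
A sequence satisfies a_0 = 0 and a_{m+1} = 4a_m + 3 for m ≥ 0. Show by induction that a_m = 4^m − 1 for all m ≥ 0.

Base case: a_0 = 0, and 4^0 − 1 = 1 − 1 = 0.
Assume a_r = 4^r − 1 for some r ≥ 0.
Then a_{r+1} = 4a_r + 3 = 4·(4^r − 1) + 3 = 4^{r+1} − 4 + 3 = 4^{r+1} − 1.
This completes the inductive step, so a_m = 4^m − 1 for all m ≥ 0.

a_m = 4^m − 1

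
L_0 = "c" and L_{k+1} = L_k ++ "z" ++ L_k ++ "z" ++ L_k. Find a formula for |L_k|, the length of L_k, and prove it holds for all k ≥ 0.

Claim: |L_k| = 2·3^k − 1.

Base case: |L_0| = 1, and 2·3^0 − 1 = 1.
Assume |L_r| = 2·3^r − 1.
Then |L_{r+1}| = 3|L_r| + 2 = 3(2·3^r − 1) + 2 = 2·3^{r+1} − 3 + 2 = 2·3^{r+1} − 1.
This completes the inductive step, so |L_k| = 2·3^k − 1 for all k ≥ 0.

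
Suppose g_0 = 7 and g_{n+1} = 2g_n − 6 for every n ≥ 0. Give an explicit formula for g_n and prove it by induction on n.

Claim: g_n = 2^n + 6.

Base case: g_0 = 7, and 2^0 + 6 = 1 + 6 = 7.
Assume g_k = 2^k + 6 for some k ≥ 0.
Then g_{k+1} = 2g_k − 6 = 2·(2^k + 6) − 6 = 2^{k+1} + 12 − 6 = 2^{k+1} + 6.
Hence g_n = 2^n + 6 for every n ≥ 0, by induction.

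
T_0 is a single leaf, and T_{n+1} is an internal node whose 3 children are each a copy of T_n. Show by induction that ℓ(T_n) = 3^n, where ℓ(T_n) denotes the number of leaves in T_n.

Base case: ℓ(T_0) = 1, and 3^0 = 1.
Assume ℓ(T_k) = 3^k.
Then ℓ(T_{k+1}) = 3·ℓ(T_k) = 3·3^k = 3^{k+1}.
Hence ℓ(T_n) = 3^n for every n ≥ 0, by induction.

ℓ(T_n) = 3^n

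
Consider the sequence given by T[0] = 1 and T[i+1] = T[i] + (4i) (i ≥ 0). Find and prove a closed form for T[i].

Claim: T[i] = 2i^2 − 2i + 1.

Base case: T[0] = 1, and 2·0^2 − 2·0 + 1 = 1.
Assume T[k] = 2k^2 − 2k + 1.
Then T[k+1] = T[k] + (4k) = (2k^2 − 2k + 1) + (4k) = 2k^2 + 2k + 1,
and 2·(k+1)^2 − 2·(k+1) + 1 = 2k^2 + 2k + 1.
This completes the inductive step, so T[i] = 2i^2 − 2i + 1 for all i ≥ 0.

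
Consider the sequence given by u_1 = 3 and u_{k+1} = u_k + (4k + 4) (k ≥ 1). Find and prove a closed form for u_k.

Claim: u_k = 2k^2 + 2k − 1.

Base case: u_1 = 3, and 2·1^2 + 2·1 − 1 = 3.
Assume u_j = 2j^2 + 2j − 1.
Then u_{j+1} = u_j + (4j + 4) = (2j^2 + 2j − 1) + (4j + 4) = 2j^2 + 6j + 3,
and 2·(j+1)^2 + 2·(j+1) − 1 = 2j^2 + 6j + 3.
By induction, u_k = 2k^2 + 2k − 1 for all k ≥ 1.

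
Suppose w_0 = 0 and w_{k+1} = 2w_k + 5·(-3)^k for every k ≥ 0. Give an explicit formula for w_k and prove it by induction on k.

Claim: w_k = 2^k − (-3)^k.

Base case: w_0 = 0, and 2^0 − (-3)^0 = 1 − 1 = 0.
Assume w_r = 2^r − (-3)^r for some r ≥ 0.
Then w_{r+1} = 2w_r + 5·(-3)^r = 2·(2^r − (-3)^r) + 5·(-3)^r = 2^{r+1} − 2·(-3)^r + 5·(-3)^r = 2^{r+1} + 3·(-3)^r = 2^{r+1} − (-3)^{r+1}.
Hence w_k = 2^k − (-3)^k for every k ≥ 0, by induction.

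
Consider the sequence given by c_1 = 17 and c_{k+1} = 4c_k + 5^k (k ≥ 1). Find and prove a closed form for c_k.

Claim: c_k = 3·4^k + 5^k.

Base case: c_1 = 17, and 3·4^1 + 5^1 = 12 + 5 = 17.
Assume c_m = 3·4^m + 5^m for some m ≥ 1.
Then c_{m+1} = 4c_m + 5^m = 4·(3·4^m + 5^m) + 5^m = 3·4^{m+1} + 4·5^m + 5^m = 3·4^{m+1} + 5·5^m = 3·4^{m+1} + 5^{m+1}.
By induction, c_k = 3·4^k + 5^k for all k ≥ 1.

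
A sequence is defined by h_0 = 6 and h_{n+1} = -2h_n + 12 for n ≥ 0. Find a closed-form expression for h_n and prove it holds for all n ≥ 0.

Claim: h_n = 2·(-2)^n + 4.

Base case: h_0 = 6, and 2·(-2)^0 + 4 = 2 + 4 = 6.
Assume h_r = 2·(-2)^r + 4 for some r ≥ 0.
Then h_{r+1} = -2h_r + 12 = -2·(2·(-2)^r + 4) + 12 = -4·(-2)^r − 8 + 12 = 2·(-2)^{r+1} + 4.
This completes the inductive step, so h_n = 2·(-2)^n + 4 for all n ≥ 0.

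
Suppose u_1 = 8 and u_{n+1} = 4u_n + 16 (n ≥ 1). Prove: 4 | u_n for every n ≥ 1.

Base case: u_1 = 8 = 4·2, so 4 | u_1.
Assume 4 | u_m, so u_m = 4t for some integer t.
Then u_{m+1} = 4u_m + 16 = 4·(4t) + 16 = 4(4t + 4), so 4 | u_{m+1}.
So the property holds for m+1, and by induction 4 | u_n for all n ≥ 1.

4 | u_n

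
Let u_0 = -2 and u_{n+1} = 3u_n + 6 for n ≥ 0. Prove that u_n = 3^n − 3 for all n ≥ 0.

Base case: u_0 = -2, and 3^0 − 3 = 1 − 3 = -2.
Assume u_r = 3^r − 3 for some r ≥ 0.
Then u_{r+1} = 3u_r + 6 = 3·(3^r − 3) + 6 = 3^{r+1} − 9 + 6 = 3^{r+1} − 3.
So the formula holds for r+1, and by induction u_n = 3^n − 3 for all n ≥ 0.

u_n = 3^n − 3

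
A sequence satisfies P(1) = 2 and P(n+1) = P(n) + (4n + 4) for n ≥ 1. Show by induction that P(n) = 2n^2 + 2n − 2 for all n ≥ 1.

Base case: P(1) = 2, and 2·1^2 + 2·1 − 2 = 2.
Assume P(k) = 2k^2 + 2k − 2.
Then P(k+1) = P(k) + (4k + 4) = (2k^2 + 2k − 2) + (4k + 4) = 2k^2 + 6k + 2,
and 2·(k+1)^2 + 2·(k+1) − 2 = 2k^2 + 6k + 2.
This completes the inductive step, so P(n) = 2n^2 + 2n − 2 for all n ≥ 1.

P(n) = 2n^2 + 2n − 2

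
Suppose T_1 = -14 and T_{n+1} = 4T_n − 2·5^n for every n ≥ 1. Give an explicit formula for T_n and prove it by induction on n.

Claim: T_n = -4^n − 2·5^n.

Base case: T_1 = -14, and -4^1 − 2·5^1 = -4 − 10 = -14.
Assume T_j = -4^j − 2·5^j for some j ≥ 1.
Then T_{j+1} = 4T_j − 2·5^j = 4·(-4^j − 2·5^j) − 2·5^j = -4^{j+1} − 8·5^j − 2·5^j = -4^{j+1} − 10·5^j = -4^{j+1} − 2·5^{j+1}.
This completes the inductive step, so T_n = -4^n − 2·5^n for all n ≥ 1.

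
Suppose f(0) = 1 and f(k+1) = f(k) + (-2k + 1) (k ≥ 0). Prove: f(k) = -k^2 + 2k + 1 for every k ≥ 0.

Base case: f(0) = 1, and -0^2 + 2·0 + 1 = 1.
Assume f(r) = -r^2 + 2r + 1.
Then f(r+1) = f(r) + (-2r + 1) = (-r^2 + 2r + 1) + (-2r + 1) = -r^2 + 2,
and -(r+1)^2 + 2·(r+1) + 1 = -r^2 + 2.
Hence f(k) = -k^2 + 2k + 1 for every k ≥ 0, by induction.

f(k) = -k^2 + 2k + 1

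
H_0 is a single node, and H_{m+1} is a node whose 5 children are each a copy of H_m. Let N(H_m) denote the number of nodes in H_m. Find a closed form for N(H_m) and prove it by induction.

Claim: N(H_m) = (5^{m+1} − 1)/4.

Base case: N(H_0) = 1, and (5^{0+1} − 1)/4 = 1.
Assume N(H_k) = (5^{k+1} − 1)/4.
Then N(H_{k+1}) = 1 + 5N(H_k) = 1 + 5·(5^{k+1} − 1)/4 = 1 + (5^{k+2} − 5)/4 = (4 + 5^{k+2} − 5)/4 = (5^{k+2} − 1)/4.
This completes the inductive step, so N(H_m) = (5^{m+1} − 1)/4 for all m ≥ 0.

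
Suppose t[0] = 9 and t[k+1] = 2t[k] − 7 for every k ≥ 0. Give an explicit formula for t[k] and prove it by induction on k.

Claim: t[k] = 2^{k+1} + 7.

Base case: t[0] = 9, and 2^{0+1} + 7 = 2 + 7 = 9.
Assume t[m] = 2^{m+1} + 7 for some m ≥ 0.
Then t[m+1] = 2t[m] − 7 = 2·(2^{m+1} + 7) − 7 = 2^{m+2} + 14 − 7 = 2^{m+2} + 7.
By induction, t[k] = 2^{k+1} + 7 for all k ≥ 0.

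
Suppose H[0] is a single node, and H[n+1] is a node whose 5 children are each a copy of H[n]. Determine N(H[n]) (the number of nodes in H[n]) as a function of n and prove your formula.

Claim: N(H[n]) = (5^{n+1} − 1)/4.

Base case: N(H[0]) = 1, and (5^{0+1} − 1)/4 = 1.
Assume N(H[r]) = (5^{r+1} − 1)/4.
Then N(H[r+1]) = 1 + 5N(H[r]) = 1 + 5·(5^{r+1} − 1)/4 = 1 + (5^{r+2} − 5)/4 = (4 + 5^{r+2} − 5)/4 = (5^{r+2} − 1)/4.
By induction, N(H[n]) = (5^{n+1} − 1)/4 for all n ≥ 0.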